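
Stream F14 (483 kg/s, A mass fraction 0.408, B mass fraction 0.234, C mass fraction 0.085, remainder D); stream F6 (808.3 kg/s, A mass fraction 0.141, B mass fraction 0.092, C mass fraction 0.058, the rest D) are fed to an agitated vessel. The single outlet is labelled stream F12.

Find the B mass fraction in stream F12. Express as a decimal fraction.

Total flow out = 483 + 808.3 = 1291.3 kg/s.
B in = 483×0.234 + 808.3×0.092 = 187.39 kg/s.
B mass fraction in F12 = 187.39/1291.3 = 0.145.

0.145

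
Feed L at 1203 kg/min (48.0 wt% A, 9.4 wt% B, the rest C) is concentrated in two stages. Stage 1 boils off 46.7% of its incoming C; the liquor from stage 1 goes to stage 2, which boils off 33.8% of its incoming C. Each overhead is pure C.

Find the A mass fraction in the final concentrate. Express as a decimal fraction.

C in feed = 1203×0.426 = 512.48 kg/min.
After stage 1: C left = (1−0.467)×512.48 = 273.15; stream total = 963.67 kg/min.
After stage 2: C left = (1−0.338)×273.15 = 180.83; final concentrate = 871.35 kg/min.
A fraction = 577.44/871.35 = 0.6627.

0.6627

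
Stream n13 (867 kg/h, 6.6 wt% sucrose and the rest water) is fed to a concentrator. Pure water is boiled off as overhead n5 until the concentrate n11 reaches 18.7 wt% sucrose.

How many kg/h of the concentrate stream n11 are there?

sucrose is conserved: 867×0.066 = 57.222 kg/h all reports to the concentrate.
Concentrate = 57.222/(target fraction) = 306 kg/h.

306 kg/h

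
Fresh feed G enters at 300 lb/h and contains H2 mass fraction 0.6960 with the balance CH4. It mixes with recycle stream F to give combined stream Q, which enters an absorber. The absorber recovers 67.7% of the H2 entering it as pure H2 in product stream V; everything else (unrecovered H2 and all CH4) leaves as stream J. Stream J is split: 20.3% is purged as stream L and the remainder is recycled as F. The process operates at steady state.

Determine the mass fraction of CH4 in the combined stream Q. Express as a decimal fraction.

CH4 enters only via G and leaves only via the purge: 300×0.304 = 0.203×(CH4 in J), and the absorber passes all CH4, so CH4 in Q = CH4 in J = 449.26 lb/h.
H2 in Q: m_A = 300×0.696 + (1−0.203)·(1−0.677)·m_A, so m_A = 208.8/0.7426 = 281.19 lb/h.
Q = 281.19 + 449.26 = 730.45 lb/h.
CH4 fraction in Q = 449.26/730.45 = 0.6150.

0.6150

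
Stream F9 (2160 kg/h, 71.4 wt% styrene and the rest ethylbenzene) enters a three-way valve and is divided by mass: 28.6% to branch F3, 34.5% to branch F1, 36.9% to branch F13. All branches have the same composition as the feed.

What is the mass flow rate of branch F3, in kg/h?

Branch F3 flow = 0.286×2160 = 617.76 kg/h.

617.8 kg/h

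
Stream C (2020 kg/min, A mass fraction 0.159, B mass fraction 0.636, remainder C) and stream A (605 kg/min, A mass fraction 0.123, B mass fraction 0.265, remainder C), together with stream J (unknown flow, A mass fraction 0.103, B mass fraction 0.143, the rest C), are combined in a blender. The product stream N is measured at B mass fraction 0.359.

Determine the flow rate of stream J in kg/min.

Let J be the unknown flow. Total out = 2625 + J.
B balance: 1445 + 0.143·J = 0.359·(2625 + J)
(0.143 − 0.359)·J = 0.359×2625 − 1445 = -502.67
J = -502.67 / -0.216 = 2327.2 kg/min

2327 kg/min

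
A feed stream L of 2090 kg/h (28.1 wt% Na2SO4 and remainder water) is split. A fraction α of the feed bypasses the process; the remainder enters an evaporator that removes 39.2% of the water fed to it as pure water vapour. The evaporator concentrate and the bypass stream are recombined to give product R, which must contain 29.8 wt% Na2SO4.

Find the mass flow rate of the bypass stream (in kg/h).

1667 kg/h

All 2090×0.281 = 587.29 kg/h of Na2SO4 reaches R, so R = 587.29/0.298 = 1970.8 kg/h and vapour = 119.23 kg/h.
The evaporator receives (1−α)·2090 of feed at 0.719 water and removes 0.392 of that water:
0.392×0.719×(1−α)×2090 = 119.23
(1−α) = 119.23/589.06 = 0.2024;  α = 0.7976.
Bypass flow = 0.7976×2090 = 1667 kg/h.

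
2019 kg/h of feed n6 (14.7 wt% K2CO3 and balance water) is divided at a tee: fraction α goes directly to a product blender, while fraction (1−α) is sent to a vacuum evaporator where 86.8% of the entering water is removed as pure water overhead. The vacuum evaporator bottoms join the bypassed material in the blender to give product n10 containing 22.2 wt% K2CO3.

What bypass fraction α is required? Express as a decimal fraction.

0.544

All 2019×0.147 = 296.79 kg/h of K2CO3 reaches n10, so n10 = 296.79/0.222 = 1336.9 kg/h and vapour = 682.09 kg/h.
The evaporator receives (1−α)·2019 of feed at 0.853 water and removes 0.868 of that water:
0.868×0.853×(1−α)×2019 = 682.09
(1−α) = 682.09/1494.9 = 0.4563;  α = 0.5437.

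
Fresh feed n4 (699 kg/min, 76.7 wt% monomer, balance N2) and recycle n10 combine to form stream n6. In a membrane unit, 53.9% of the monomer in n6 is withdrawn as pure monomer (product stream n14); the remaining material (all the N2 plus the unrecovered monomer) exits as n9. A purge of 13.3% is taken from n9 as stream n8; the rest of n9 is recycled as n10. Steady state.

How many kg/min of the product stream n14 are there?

481.4 kg/min

monomer in n6: m_A = 699×0.767 + (1−0.133)·(1−0.539)·m_A, so m_A = 536.13/0.6003 = 893.09 kg/min.
Product n14 = 0.539×893.09 = 481.38 kg/min.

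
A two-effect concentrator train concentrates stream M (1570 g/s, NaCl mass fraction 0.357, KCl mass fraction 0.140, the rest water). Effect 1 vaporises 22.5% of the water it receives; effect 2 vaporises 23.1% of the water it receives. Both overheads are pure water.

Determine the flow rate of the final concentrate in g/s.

1251 g/s

water in feed = 1570×0.503 = 789.71 g/s.
After stage 1: water left = (1−0.225)×789.71 = 612.03; stream total = 1392.3 g/s.
After stage 2: water left = (1−0.231)×612.03 = 470.65; final concentrate = 1250.9 g/s.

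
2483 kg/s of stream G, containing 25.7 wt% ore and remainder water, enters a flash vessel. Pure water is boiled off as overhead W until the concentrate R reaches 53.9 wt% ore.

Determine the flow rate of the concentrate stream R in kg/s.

ore is conserved: 2483×0.257 = 638.13 kg/s all reports to the concentrate.
Concentrate = 638.13/(target fraction) = 1183.9 kg/s.

1184 kg/s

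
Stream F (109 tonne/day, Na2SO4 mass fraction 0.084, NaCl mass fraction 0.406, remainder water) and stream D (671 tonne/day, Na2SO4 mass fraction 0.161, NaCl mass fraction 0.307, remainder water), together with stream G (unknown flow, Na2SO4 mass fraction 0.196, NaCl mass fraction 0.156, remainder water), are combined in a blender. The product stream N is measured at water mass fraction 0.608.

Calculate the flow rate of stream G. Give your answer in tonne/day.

Let G be the unknown flow. Total out = 780 + G.
water balance: 412.56 + 0.648·G = 0.608·(780 + G)
(0.648 − 0.608)·G = 0.608×780 − 412.56 = 61.678
G = 61.678 / 0.040 = 1541.9 tonne/day

1542 tonne/day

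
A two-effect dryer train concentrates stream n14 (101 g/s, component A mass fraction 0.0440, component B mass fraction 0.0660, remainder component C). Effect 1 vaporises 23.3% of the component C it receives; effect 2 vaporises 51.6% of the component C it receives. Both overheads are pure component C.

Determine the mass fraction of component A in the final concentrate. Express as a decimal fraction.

0.0999

component C in feed = 101×0.890 = 89.89 g/s.
After stage 1: component C left = (1−0.233)×89.89 = 68.946; stream total = 80.056 g/s.
After stage 2: component C left = (1−0.516)×68.946 = 33.37; final concentrate = 44.48 g/s.
component A fraction = 4.444/44.48 = 0.0999.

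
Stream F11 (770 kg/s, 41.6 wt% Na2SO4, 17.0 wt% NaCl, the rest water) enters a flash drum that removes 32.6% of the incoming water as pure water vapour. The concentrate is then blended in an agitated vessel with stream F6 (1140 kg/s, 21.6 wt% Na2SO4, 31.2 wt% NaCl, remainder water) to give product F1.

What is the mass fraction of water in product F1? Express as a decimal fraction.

Vapour removed = 0.326×0.414×770 = 103.92 kg/s; concentrate = 666.08 kg/s.
water reaching the mixer = 214.86 (from concentrate) + 1140×0.472 = 752.94 kg/s.
Product flow = 666.08 + 1140 = 1806.1 kg/s; water fraction = 0.4169.

0.4169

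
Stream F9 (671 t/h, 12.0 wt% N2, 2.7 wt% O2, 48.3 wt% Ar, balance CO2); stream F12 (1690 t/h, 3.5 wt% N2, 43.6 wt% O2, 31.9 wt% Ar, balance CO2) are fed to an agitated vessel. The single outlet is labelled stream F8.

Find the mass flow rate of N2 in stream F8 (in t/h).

N2 out = N2 in = 671×0.120 + 1690×0.035 = 139.67 t/h.

139.7 t/h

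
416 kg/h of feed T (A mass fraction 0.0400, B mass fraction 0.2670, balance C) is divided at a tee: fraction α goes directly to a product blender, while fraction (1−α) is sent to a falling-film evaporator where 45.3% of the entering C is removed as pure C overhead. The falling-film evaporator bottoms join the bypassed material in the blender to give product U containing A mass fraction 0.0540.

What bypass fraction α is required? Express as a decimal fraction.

0.174

All 416×0.040 = 16.64 kg/h of A reaches U, so U = 16.64/0.054 = 308.15 kg/h and vapour = 107.85 kg/h.
The evaporator receives (1−α)·416 of feed at 0.693 C and removes 0.453 of that C:
0.453×0.693×(1−α)×416 = 107.85
(1−α) = 107.85/130.59 = 0.8259;  α = 0.1741.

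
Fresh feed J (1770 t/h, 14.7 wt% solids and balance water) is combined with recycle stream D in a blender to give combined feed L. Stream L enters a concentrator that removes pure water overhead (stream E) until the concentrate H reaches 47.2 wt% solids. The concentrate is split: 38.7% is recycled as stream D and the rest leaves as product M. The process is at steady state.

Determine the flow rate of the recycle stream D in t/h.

348 t/h

Overall solids balance (none leaves overhead): solids in fresh feed = solids in product, i.e. 1770×0.147 = (1−0.387)·H·0.472.
H = 260.19/(0.472×0.613) = 899.27 t/h.
Recycle D = 0.387×899.27 = 348.02 t/h.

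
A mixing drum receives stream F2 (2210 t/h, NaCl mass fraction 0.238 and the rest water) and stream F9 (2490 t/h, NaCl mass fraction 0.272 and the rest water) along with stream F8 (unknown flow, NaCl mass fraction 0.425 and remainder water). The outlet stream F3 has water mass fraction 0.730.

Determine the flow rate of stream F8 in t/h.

424.1 t/h

Let F8 be the unknown flow. Total out = 4700 + F8.
water balance: 3496.7 + 0.575·F8 = 0.730·(4700 + F8)
(0.575 − 0.730)·F8 = 0.730×4700 − 3496.7 = -65.74
F8 = -65.74 / -0.155 = 424.13 t/h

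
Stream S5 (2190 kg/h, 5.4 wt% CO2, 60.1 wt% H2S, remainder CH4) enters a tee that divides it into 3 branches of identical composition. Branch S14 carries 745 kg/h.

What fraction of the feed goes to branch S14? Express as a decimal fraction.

Fraction to S14 = 745/2190 = 0.3402.

0.340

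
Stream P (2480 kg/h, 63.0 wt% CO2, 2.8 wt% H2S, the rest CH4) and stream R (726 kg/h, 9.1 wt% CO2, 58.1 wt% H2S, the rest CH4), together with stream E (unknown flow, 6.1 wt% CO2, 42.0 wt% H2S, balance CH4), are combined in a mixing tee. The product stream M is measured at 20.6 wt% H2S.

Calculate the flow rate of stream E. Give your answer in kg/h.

Let E be the unknown flow. Total out = 3206 + E.
H2S balance: 491.25 + 0.420·E = 0.206·(3206 + E)
(0.420 − 0.206)·E = 0.206×3206 − 491.25 = 169.19
E = 169.19 / 0.214 = 790.61 kg/h

790.6 kg/h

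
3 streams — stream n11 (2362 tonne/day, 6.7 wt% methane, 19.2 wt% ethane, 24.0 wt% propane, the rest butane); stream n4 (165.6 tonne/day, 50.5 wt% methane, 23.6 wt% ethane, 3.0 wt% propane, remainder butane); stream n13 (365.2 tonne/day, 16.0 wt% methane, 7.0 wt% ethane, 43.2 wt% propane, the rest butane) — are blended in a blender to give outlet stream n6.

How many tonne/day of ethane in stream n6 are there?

ethane out = ethane in = 2362×0.192 + 165.6×0.236 + 365.2×0.070 = 518.15 tonne/day.

518.1 tonne/day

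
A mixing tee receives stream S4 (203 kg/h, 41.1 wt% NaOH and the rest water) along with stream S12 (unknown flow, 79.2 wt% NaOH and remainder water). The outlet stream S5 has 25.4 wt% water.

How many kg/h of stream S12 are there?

Let S12 be the unknown flow. Total out = 203 + S12.
water balance: 119.57 + 0.208·S12 = 0.254·(203 + S12)
(0.208 − 0.254)·S12 = 0.254×203 − 119.57 = -68.005
S12 = -68.005 / -0.046 = 1478.4 kg/h

1478 kg/h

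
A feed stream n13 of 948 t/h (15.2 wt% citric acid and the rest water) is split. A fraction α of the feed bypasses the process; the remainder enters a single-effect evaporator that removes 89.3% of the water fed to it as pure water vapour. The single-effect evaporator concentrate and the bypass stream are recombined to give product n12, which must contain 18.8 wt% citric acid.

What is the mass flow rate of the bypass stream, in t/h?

All 948×0.152 = 144.1 t/h of citric acid reaches n12, so n12 = 144.1/0.188 = 766.47 t/h and vapour = 181.53 t/h.
The evaporator receives (1−α)·948 of feed at 0.848 water and removes 0.893 of that water:
0.893×0.848×(1−α)×948 = 181.53
(1−α) = 181.53/717.89 = 0.2529;  α = 0.7471.
Bypass flow = 0.7471×948 = 708.28 t/h.

708.3 t/h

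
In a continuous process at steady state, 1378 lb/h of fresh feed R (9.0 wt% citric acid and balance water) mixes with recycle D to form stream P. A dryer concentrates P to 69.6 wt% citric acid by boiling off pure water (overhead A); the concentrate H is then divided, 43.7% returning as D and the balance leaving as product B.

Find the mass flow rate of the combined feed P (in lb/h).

1516 lb/h

Overall citric acid balance (none leaves overhead): citric acid in fresh feed = citric acid in product, i.e. 1378×0.090 = (1−0.437)·H·0.696.
H = 124.02/(0.696×0.563) = 316.5 lb/h.
Recycle D = 0.437×316.5 = 138.31 lb/h.
Combined feed P = 1378 + 138.31 = 1516.3 lb/h.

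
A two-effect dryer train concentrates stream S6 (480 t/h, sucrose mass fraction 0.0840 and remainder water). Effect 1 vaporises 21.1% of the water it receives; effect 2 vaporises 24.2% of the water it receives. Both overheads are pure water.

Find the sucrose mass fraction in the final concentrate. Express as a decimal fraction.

water in feed = 480×0.916 = 439.68 t/h.
After stage 1: water left = (1−0.211)×439.68 = 346.91; stream total = 387.23 t/h.
After stage 2: water left = (1−0.242)×346.91 = 262.96; final concentrate = 303.28 t/h.
sucrose fraction = 40.32/303.28 = 0.1329.

0.1329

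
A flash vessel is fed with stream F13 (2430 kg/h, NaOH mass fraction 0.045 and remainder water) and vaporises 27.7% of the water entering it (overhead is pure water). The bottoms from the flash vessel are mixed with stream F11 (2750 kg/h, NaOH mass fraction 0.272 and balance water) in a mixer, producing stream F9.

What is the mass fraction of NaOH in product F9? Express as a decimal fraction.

Vapour removed = 0.277×0.955×2430 = 642.82 kg/h; concentrate = 1787.2 kg/h.
NaOH reaching the mixer = 109.35 (from concentrate) + 2750×0.272 = 857.35 kg/h.
Product flow = 1787.2 + 2750 = 4537.2 kg/h; NaOH fraction = 0.189.

0.189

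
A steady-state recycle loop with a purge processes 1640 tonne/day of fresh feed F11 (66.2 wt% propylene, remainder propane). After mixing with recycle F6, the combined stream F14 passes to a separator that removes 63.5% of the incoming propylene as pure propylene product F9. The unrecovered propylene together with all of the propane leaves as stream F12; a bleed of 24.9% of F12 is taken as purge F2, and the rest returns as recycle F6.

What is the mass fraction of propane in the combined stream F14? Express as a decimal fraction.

propane enters only via F11 and leaves only via the purge: 1640×0.338 = 0.249×(propane in F12), and the separator passes all propane, so propane in F14 = propane in F12 = 2226.2 tonne/day.
propylene in F14: m_A = 1640×0.662 + (1−0.249)·(1−0.635)·m_A, so m_A = 1085.7/0.7259 = 1495.7 tonne/day.
F14 = 1495.7 + 2226.2 = 3721.8 tonne/day.
propane fraction in F14 = 2226.2/3721.8 = 0.5981.

0.5981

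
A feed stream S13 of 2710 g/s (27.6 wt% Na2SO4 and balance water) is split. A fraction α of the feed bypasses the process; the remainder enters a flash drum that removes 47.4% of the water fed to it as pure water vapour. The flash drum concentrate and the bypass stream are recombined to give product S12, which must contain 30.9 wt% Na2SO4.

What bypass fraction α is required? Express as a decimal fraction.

0.689

All 2710×0.276 = 747.96 g/s of Na2SO4 reaches S12, so S12 = 747.96/0.309 = 2420.6 g/s and vapour = 289.42 g/s.
The evaporator receives (1−α)·2710 of feed at 0.724 water and removes 0.474 of that water:
0.474×0.724×(1−α)×2710 = 289.42
(1−α) = 289.42/930.01 = 0.3112;  α = 0.6888.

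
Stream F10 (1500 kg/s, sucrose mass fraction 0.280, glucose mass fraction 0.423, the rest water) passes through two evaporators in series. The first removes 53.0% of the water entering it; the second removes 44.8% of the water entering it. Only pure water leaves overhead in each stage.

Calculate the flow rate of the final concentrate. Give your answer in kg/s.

1170 kg/s

water in feed = 1500×0.297 = 445.5 kg/s.
After stage 1: water left = (1−0.530)×445.5 = 209.38; stream total = 1263.9 kg/s.
After stage 2: water left = (1−0.448)×209.38 = 115.58; final concentrate = 1170.1 kg/s.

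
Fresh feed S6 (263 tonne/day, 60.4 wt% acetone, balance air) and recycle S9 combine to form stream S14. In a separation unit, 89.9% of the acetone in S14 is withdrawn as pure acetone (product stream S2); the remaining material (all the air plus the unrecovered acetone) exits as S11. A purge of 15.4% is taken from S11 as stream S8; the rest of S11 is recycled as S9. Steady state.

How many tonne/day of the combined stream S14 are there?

air enters only via S6 and leaves only via the purge: 263×0.396 = 0.154×(air in S11), and the separation unit passes all air, so air in S14 = air in S11 = 676.29 tonne/day.
acetone in S14: m_A = 263×0.604 + (1−0.154)·(1−0.899)·m_A, so m_A = 158.85/0.9146 = 173.69 tonne/day.
S14 = 173.69 + 676.29 = 849.98 tonne/day.

850 tonne/day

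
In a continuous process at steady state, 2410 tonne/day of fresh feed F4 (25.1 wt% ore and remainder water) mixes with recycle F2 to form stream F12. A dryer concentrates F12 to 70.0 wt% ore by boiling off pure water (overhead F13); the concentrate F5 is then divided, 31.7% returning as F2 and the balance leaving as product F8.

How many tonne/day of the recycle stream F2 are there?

401.1 tonne/day

Overall ore balance (none leaves overhead): ore in fresh feed = ore in product, i.e. 2410×0.251 = (1−0.317)·F5·0.700.
F5 = 604.91/(0.700×0.683) = 1265.2 tonne/day.
Recycle F2 = 0.317×1265.2 = 401.08 tonne/day.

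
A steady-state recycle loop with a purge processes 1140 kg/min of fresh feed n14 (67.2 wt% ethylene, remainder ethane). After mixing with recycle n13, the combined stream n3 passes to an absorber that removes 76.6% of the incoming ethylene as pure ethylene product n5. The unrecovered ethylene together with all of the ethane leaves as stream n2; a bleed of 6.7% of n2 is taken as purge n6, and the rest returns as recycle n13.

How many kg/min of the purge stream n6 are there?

ethane enters only via n14 and leaves only via the purge: 1140×0.328 = 0.067×(ethane in n2), and the absorber passes all ethane, so ethane in n3 = ethane in n2 = 5580.9 kg/min.
ethylene in n3: m_A = 1140×0.672 + (1−0.067)·(1−0.766)·m_A, so m_A = 766.08/0.7817 = 980.05 kg/min.
n2 = (1−0.766)×980.05 + 5580.9 = 5810.2 kg/min.
Purge n6 = 0.067×5810.2 = 389.29 kg/min.

389.3 kg/min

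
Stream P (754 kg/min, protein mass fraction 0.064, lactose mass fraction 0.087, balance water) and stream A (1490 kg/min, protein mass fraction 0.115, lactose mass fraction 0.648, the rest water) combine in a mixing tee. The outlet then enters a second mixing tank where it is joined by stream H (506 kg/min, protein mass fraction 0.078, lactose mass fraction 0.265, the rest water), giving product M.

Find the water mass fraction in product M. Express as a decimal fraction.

Overall, product flow = 2750 kg/min.
water in = 754×0.849 + 1490×0.237 + 506×0.657 = 1325.7 kg/min.
water fraction in M = 0.482.

0.482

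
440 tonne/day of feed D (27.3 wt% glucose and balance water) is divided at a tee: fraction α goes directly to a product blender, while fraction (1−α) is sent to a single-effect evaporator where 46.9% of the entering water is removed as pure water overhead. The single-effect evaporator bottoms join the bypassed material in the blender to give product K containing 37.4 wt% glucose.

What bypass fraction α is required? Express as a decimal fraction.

0.208

All 440×0.273 = 120.12 tonne/day of glucose reaches K, so K = 120.12/0.374 = 321.18 tonne/day and vapour = 118.82 tonne/day.
The evaporator receives (1−α)·440 of feed at 0.727 water and removes 0.469 of that water:
0.469×0.727×(1−α)×440 = 118.82
(1−α) = 118.82/150.02 = 0.7920;  α = 0.2080.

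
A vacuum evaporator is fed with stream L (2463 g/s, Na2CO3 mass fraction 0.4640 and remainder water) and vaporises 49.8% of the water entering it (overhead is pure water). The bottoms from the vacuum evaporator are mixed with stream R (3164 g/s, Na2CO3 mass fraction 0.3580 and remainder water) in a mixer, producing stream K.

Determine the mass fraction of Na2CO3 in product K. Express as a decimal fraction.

0.4579

Vapour removed = 0.498×0.536×2463 = 657.44 g/s; concentrate = 1805.6 g/s.
Na2CO3 reaching the mixer = 1142.8 (from concentrate) + 3164×0.358 = 2275.5 g/s.
Product flow = 1805.6 + 3164 = 4969.6 g/s; Na2CO3 fraction = 0.4579.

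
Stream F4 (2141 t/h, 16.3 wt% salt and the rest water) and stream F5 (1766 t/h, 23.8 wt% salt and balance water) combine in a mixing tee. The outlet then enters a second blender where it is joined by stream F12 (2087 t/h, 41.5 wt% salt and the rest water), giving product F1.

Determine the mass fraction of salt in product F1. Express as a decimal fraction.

0.2728

Overall, product flow = 5994 t/h.
salt in = 2141×0.163 + 1766×0.238 + 2087×0.415 = 1635.4 t/h.
salt fraction in F1 = 0.2728.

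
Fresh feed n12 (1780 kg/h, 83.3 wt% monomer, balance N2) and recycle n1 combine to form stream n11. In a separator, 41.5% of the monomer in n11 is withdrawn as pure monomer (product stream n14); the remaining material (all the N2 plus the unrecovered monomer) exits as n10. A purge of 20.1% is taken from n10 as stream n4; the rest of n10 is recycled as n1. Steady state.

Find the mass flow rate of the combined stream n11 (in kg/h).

N2 enters only via n12 and leaves only via the purge: 1780×0.167 = 0.201×(N2 in n10), and the separator passes all N2, so N2 in n11 = N2 in n10 = 1478.9 kg/h.
monomer in n11: m_A = 1780×0.833 + (1−0.201)·(1−0.415)·m_A, so m_A = 1482.7/0.5326 = 2784 kg/h.
n11 = 2784 + 1478.9 = 4262.9 kg/h.

4263 kg/h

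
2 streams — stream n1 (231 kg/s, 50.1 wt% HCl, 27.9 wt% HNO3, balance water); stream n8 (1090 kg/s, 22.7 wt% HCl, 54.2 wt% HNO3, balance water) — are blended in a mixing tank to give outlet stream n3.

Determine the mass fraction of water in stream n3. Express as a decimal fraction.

0.2291

Total flow out = 231 + 1090 = 1321 kg/s.
water in = 231×0.220 + 1090×0.231 = 302.61 kg/s.
water mass fraction in n3 = 302.61/1321 = 0.2291.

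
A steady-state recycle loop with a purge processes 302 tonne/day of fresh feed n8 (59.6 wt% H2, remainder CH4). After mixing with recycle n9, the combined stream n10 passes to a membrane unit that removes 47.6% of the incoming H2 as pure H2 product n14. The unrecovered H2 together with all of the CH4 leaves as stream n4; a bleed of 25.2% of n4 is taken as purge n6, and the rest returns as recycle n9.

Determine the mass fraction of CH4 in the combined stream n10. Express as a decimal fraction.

CH4 enters only via n8 and leaves only via the purge: 302×0.404 = 0.252×(CH4 in n4), and the membrane unit passes all CH4, so CH4 in n10 = CH4 in n4 = 484.16 tonne/day.
H2 in n10: m_A = 302×0.596 + (1−0.252)·(1−0.476)·m_A, so m_A = 179.99/0.6080 = 296.02 tonne/day.
n10 = 296.02 + 484.16 = 780.17 tonne/day.
CH4 fraction in n10 = 484.16/780.17 = 0.6206.

0.6206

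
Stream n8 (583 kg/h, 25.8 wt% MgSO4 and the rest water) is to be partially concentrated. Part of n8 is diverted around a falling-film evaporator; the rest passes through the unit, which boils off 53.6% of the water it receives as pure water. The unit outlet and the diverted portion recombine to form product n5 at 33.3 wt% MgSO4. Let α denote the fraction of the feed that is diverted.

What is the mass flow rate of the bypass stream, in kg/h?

All 583×0.258 = 150.41 kg/h of MgSO4 reaches n5, so n5 = 150.41/0.333 = 451.69 kg/h and vapour = 131.31 kg/h.
The evaporator receives (1−α)·583 of feed at 0.742 water and removes 0.536 of that water:
0.536×0.742×(1−α)×583 = 131.31
(1−α) = 131.31/231.87 = 0.5663;  α = 0.4337.
Bypass flow = 0.4337×583 = 252.85 kg/h.

252.8 kg/h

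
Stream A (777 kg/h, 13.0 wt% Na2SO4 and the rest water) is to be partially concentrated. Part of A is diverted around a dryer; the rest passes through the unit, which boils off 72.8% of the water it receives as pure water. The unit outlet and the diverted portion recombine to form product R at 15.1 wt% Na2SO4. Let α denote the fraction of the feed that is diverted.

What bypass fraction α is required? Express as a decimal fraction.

0.780

All 777×0.130 = 101.01 kg/h of Na2SO4 reaches R, so R = 101.01/0.151 = 668.94 kg/h and vapour = 108.06 kg/h.
The evaporator receives (1−α)·777 of feed at 0.870 water and removes 0.728 of that water:
0.728×0.870×(1−α)×777 = 108.06
(1−α) = 108.06/492.12 = 0.2196;  α = 0.7804.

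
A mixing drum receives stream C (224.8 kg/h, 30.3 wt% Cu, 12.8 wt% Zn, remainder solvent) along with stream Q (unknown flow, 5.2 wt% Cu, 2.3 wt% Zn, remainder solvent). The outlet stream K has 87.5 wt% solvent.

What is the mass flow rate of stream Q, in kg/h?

Let Q be the unknown flow. Total out = 224.8 + Q.
solvent balance: 127.91 + 0.925·Q = 0.875·(224.8 + Q)
(0.925 − 0.875)·Q = 0.875×224.8 − 127.91 = 68.789
Q = 68.789 / 0.050 = 1375.8 kg/h

1376 kg/h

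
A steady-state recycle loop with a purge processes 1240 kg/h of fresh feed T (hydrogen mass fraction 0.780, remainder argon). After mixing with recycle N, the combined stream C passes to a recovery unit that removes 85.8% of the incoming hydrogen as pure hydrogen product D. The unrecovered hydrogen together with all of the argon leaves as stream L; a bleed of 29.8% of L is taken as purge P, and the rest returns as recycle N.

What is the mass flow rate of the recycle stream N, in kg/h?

argon enters only via T and leaves only via the purge: 1240×0.220 = 0.298×(argon in L), and the recovery unit passes all argon, so argon in C = argon in L = 915.44 kg/h.
hydrogen in C: m_A = 1240×0.780 + (1−0.298)·(1−0.858)·m_A, so m_A = 967.2/0.9003 = 1074.3 kg/h.
L = (1−0.858)×1074.3 + 915.44 = 1068 kg/h.
Recycle N = (1−0.298)×1068 = 749.73 kg/h.

749.7 kg/h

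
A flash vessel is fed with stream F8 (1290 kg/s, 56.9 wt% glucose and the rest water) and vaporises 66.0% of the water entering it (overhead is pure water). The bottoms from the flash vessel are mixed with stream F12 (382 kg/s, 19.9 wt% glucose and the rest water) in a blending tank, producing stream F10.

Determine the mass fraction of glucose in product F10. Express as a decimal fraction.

Vapour removed = 0.660×0.431×1290 = 366.95 kg/s; concentrate = 923.05 kg/s.
glucose reaching the mixer = 734.01 (from concentrate) + 382×0.199 = 810.03 kg/s.
Product flow = 923.05 + 382 = 1305 kg/s; glucose fraction = 0.621.

0.621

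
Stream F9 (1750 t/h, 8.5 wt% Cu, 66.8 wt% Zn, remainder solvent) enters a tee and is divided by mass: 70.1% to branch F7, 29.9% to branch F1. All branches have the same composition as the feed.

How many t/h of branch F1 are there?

Branch F1 flow = 0.299×1750 = 523.25 t/h.

523.2 t/h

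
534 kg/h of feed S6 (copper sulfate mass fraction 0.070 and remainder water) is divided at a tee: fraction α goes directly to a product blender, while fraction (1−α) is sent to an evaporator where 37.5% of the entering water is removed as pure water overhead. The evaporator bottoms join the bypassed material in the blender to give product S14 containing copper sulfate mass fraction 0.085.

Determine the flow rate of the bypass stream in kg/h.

263.8 kg/h

All 534×0.070 = 37.38 kg/h of copper sulfate reaches S14, so S14 = 37.38/0.085 = 439.76 kg/h and vapour = 94.235 kg/h.
The evaporator receives (1−α)·534 of feed at 0.930 water and removes 0.375 of that water:
0.375×0.930×(1−α)×534 = 94.235
(1−α) = 94.235/186.23 = 0.5060;  α = 0.4940.
Bypass flow = 0.4940×534 = 263.79 kg/h.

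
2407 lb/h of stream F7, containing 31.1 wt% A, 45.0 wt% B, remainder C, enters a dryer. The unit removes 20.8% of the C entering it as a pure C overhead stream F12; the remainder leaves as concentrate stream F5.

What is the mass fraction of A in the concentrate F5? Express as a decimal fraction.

0.3273

A is not removed: 2407×0.311 = 748.58 lb/h of A enters F5.
C entering = 2407×0.239 = 575.27 lb/h; overhead removed = 0.208×575.27 = 119.66 lb/h.
Concentrate = 2407 − 119.66 = 2287.3 lb/h.
Mass fraction = 748.58/2287.3 = 0.3273.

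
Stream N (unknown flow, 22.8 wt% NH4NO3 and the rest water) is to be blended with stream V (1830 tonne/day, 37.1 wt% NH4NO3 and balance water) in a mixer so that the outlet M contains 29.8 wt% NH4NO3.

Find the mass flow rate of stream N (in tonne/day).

1908 tonne/day

Let N be the unknown flow. Total out = 1830 + N.
NH4NO3 balance: 678.93 + 0.228·N = 0.298·(1830 + N)
(0.228 − 0.298)·N = 0.298×1830 − 678.93 = -133.59
N = -133.59 / -0.070 = 1908.4 tonne/day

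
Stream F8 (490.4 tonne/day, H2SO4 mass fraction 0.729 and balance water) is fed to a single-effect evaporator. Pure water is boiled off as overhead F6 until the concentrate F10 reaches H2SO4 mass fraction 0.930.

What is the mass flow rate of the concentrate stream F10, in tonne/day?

384.4 tonne/day

H2SO4 is conserved: 490.4×0.729 = 357.5 tonne/day all reports to the concentrate.
Concentrate = 357.5/(target fraction) = 384.41 tonne/day.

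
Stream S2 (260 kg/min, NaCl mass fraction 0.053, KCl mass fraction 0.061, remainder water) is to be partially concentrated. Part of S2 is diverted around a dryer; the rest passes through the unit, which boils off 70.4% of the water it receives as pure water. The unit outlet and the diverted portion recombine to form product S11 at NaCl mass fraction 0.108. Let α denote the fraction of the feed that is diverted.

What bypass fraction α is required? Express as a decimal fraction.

0.184

All 260×0.053 = 13.78 kg/min of NaCl reaches S11, so S11 = 13.78/0.108 = 127.59 kg/min and vapour = 132.41 kg/min.
The evaporator receives (1−α)·260 of feed at 0.886 water and removes 0.704 of that water:
0.704×0.886×(1−α)×260 = 132.41
(1−α) = 132.41/162.17 = 0.8165;  α = 0.1835.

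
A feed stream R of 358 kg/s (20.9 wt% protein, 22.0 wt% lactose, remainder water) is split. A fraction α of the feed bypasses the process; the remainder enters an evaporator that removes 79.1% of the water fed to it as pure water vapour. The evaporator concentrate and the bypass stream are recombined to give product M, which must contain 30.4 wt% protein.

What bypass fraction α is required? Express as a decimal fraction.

All 358×0.209 = 74.822 kg/s of protein reaches M, so M = 74.822/0.304 = 246.13 kg/s and vapour = 111.87 kg/s.
The evaporator receives (1−α)·358 of feed at 0.571 water and removes 0.791 of that water:
0.791×0.571×(1−α)×358 = 111.87
(1−α) = 111.87/161.69 = 0.6919;  α = 0.3081.

0.308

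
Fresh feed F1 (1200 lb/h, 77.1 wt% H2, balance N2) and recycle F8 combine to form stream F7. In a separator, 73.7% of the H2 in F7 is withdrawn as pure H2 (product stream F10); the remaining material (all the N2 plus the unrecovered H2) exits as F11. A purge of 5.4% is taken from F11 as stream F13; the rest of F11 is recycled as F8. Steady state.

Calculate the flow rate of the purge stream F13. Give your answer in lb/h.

292.3 lb/h

N2 enters only via F1 and leaves only via the purge: 1200×0.229 = 0.054×(N2 in F11), and the separator passes all N2, so N2 in F7 = N2 in F11 = 5088.9 lb/h.
H2 in F7: m_A = 1200×0.771 + (1−0.054)·(1−0.737)·m_A, so m_A = 925.2/0.7512 = 1231.6 lb/h.
F11 = (1−0.737)×1231.6 + 5088.9 = 5412.8 lb/h.
Purge F13 = 0.054×5412.8 = 292.29 lb/h.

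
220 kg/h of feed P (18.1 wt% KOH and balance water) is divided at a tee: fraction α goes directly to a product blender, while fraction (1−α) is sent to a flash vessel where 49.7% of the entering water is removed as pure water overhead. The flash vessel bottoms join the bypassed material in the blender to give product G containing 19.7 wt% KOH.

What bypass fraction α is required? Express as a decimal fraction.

0.800

All 220×0.181 = 39.82 kg/h of KOH reaches G, so G = 39.82/0.197 = 202.13 kg/h and vapour = 17.868 kg/h.
The evaporator receives (1−α)·220 of feed at 0.819 water and removes 0.497 of that water:
0.497×0.819×(1−α)×220 = 17.868
(1−α) = 17.868/89.549 = 0.1995;  α = 0.8005.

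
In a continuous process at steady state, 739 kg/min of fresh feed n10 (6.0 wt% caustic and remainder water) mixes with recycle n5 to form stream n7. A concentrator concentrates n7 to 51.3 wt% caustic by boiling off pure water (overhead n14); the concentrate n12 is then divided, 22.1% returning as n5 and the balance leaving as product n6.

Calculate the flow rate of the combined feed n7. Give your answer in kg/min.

763.5 kg/min

Overall caustic balance (none leaves overhead): caustic in fresh feed = caustic in product, i.e. 739×0.060 = (1−0.221)·n12·0.513.
n12 = 44.34/(0.513×0.779) = 110.95 kg/min.
Recycle n5 = 0.221×110.95 = 24.521 kg/min.
Combined feed n7 = 739 + 24.521 = 763.52 kg/min.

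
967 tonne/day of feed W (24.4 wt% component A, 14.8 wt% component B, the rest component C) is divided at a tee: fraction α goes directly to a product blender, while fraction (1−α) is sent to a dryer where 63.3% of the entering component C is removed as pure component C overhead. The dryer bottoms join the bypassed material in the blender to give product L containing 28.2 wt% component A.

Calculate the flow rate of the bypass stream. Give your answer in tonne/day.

628.4 tonne/day

All 967×0.244 = 235.95 tonne/day of component A reaches L, so L = 235.95/0.282 = 836.7 tonne/day and vapour = 130.3 tonne/day.
The evaporator receives (1−α)·967 of feed at 0.608 component C and removes 0.633 of that component C:
0.633×0.608×(1−α)×967 = 130.3
(1−α) = 130.3/372.16 = 0.3501;  α = 0.6499.
Bypass flow = 0.6499×967 = 628.43 tonne/day.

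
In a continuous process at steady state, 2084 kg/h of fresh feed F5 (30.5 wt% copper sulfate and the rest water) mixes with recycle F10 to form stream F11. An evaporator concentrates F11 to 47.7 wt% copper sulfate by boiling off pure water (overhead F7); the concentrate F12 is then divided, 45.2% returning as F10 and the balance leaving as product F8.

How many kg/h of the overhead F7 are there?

751.5 kg/h

Overall copper sulfate balance (none leaves overhead): copper sulfate in fresh feed = copper sulfate in product, i.e. 2084×0.305 = (1−0.452)·F12·0.477.
F12 = 635.62/(0.477×0.548) = 2431.6 kg/h.
Recycle F10 = 0.452×2431.6 = 1099.1 kg/h.
Combined feed F11 = 2084 + 1099.1 = 3183.1 kg/h.
Overhead F7 = F11 − F12 = 3183.1 − 2431.6 = 751.46 kg/h.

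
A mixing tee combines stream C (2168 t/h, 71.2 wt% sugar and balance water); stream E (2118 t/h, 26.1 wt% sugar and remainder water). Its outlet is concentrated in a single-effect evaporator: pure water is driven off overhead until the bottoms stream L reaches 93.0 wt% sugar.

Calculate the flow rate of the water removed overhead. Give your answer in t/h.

2032 t/h

sugar entering = 2168×0.712 + 2118×0.261 = 2096.4 t/h.
All sugar reports to L, so L = 2096.4/0.930 = 2254.2 t/h.
Total feed = 4286 t/h; overhead = 4286 − 2254.2 = 2031.8 t/h.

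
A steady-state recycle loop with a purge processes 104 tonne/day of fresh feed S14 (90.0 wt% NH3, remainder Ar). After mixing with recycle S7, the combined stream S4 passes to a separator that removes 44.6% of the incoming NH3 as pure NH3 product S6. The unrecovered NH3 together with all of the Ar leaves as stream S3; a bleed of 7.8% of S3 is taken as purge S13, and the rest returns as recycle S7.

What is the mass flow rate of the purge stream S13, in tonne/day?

18.67 tonne/day

Ar enters only via S14 and leaves only via the purge: 104×0.100 = 0.078×(Ar in S3), and the separator passes all Ar, so Ar in S4 = Ar in S3 = 133.33 tonne/day.
NH3 in S4: m_A = 104×0.900 + (1−0.078)·(1−0.446)·m_A, so m_A = 93.6/0.4892 = 191.33 tonne/day.
S3 = (1−0.446)×191.33 + 133.33 = 239.33 tonne/day.
Purge S13 = 0.078×239.33 = 18.668 tonne/day.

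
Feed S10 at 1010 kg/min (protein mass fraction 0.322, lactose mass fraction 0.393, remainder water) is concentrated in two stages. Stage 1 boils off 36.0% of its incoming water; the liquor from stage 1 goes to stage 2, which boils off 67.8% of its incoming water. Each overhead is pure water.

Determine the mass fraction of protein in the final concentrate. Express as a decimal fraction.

water in feed = 1010×0.285 = 287.85 kg/min.
After stage 1: water left = (1−0.360)×287.85 = 184.22; stream total = 906.37 kg/min.
After stage 2: water left = (1−0.678)×184.22 = 59.32; final concentrate = 781.47 kg/min.
protein fraction = 325.22/781.47 = 0.416.

0.416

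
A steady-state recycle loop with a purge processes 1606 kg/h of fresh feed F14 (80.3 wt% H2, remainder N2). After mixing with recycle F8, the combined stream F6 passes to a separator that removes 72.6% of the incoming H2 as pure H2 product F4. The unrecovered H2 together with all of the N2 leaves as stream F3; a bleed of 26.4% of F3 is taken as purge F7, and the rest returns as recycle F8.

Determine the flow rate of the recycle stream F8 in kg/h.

1208 kg/h

N2 enters only via F14 and leaves only via the purge: 1606×0.197 = 0.264×(N2 in F3), and the separator passes all N2, so N2 in F6 = N2 in F3 = 1198.4 kg/h.
H2 in F6: m_A = 1606×0.803 + (1−0.264)·(1−0.726)·m_A, so m_A = 1289.6/0.7983 = 1615.4 kg/h.
F3 = (1−0.726)×1615.4 + 1198.4 = 1641 kg/h.
Recycle F8 = (1−0.264)×1641 = 1207.8 kg/h.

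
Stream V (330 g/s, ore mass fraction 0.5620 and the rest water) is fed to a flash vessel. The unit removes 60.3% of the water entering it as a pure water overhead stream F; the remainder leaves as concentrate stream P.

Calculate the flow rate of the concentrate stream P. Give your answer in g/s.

water entering = 330×0.438 = 144.54 g/s; overhead removed = 0.603×144.54 = 87.158 g/s.
Concentrate = 330 − 87.158 = 242.84 g/s.

242.8 g/s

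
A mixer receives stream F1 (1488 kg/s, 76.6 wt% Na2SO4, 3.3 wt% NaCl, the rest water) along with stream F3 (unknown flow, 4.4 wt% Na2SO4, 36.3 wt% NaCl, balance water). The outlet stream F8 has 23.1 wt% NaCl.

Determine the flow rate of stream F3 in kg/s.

Let F3 be the unknown flow. Total out = 1488 + F3.
NaCl balance: 49.104 + 0.363·F3 = 0.231·(1488 + F3)
(0.363 − 0.231)·F3 = 0.231×1488 − 49.104 = 294.62
F3 = 294.62 / 0.132 = 2232 kg/s

2232 kg/s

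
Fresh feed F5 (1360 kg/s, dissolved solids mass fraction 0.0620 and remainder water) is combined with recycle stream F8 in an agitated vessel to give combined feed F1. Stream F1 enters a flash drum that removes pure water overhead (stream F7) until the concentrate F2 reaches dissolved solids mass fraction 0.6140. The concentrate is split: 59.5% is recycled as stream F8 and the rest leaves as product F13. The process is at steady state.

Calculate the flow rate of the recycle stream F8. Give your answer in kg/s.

201.8 kg/s

Overall dissolved solids balance (none leaves overhead): dissolved solids in fresh feed = dissolved solids in product, i.e. 1360×0.062 = (1−0.595)·F2·0.614.
F2 = 84.32/(0.614×0.405) = 339.08 kg/s.
Recycle F8 = 0.595×339.08 = 201.75 kg/s.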